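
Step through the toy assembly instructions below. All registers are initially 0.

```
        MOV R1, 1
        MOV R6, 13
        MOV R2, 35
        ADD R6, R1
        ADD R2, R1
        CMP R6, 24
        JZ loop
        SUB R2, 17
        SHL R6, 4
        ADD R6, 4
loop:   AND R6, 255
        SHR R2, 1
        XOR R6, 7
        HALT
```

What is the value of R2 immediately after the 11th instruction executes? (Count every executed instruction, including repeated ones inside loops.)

after MOV R1, 1: R1=1
after MOV R6, 13: R6=13
after MOV R2, 35: R2=35
after ADD R6, R1: R6=13+1=14
after ADD R2, R1: R2=35+1=36
CMP R6, 24  (cmp 14,24)
JZ loop: not taken
after SUB R2, 17: R2=36-17=19
after SHL R6, 4: R6=14<<4=224
after ADD R6, 4: R6=224+4=228
after AND R6, 255: R6=228&255=228
After step 11: R2 = 19.

19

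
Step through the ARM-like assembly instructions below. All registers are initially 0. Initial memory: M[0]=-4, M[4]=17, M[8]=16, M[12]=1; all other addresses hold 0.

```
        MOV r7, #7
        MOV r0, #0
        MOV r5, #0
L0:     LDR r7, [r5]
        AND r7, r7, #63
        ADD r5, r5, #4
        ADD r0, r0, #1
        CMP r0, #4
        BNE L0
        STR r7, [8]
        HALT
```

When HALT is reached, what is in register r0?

4

r7=7
r0=0
r5=0
r7=M[0]=-4
r7=(-4)&63=60
r5=0+4=4
r0=0+1=1
CMP r0, #4  (cmp 1,4)
BNE L0: taken
r7=M[4]=17
r7=17&63=17
r5=4+4=8
r0=1+1=2
CMP r0, #4  (cmp 2,4)
BNE L0: taken
r7=M[8]=16
r7=16&63=16
r5=8+4=12
r0=2+1=3
CMP r0, #4  (cmp 3,4)
BNE L0: taken
r7=M[12]=1
r7=1&63=1
r5=12+4=16
r0=3+1=4
CMP r0, #4  (cmp 4,4)
BNE L0: not taken
STR r7, [8] → M[8]=1
halt.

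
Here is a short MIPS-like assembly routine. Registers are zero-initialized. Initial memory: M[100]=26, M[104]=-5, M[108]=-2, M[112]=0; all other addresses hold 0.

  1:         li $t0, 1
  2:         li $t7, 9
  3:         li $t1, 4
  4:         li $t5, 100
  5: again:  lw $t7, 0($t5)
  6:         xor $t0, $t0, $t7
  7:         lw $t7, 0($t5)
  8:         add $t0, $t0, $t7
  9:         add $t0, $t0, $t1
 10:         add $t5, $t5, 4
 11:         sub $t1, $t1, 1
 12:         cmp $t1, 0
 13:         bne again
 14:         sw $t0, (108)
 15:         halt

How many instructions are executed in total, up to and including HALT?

42

after li $t0, 1: $t0=1
after li $t7, 9: $t7=9
after li $t1, 4: $t1=4
after li $t5, 100: $t5=100
after lw $t7, 0($t5): $t7=M[100]=26
after xor $t0, $t0, $t7: $t0=1^26=27
after lw $t7, 0($t5): $t7=M[100]=26
after add $t0, $t0, $t7: $t0=27+26=53
after add $t0, $t0, $t1: $t0=53+4=57
after add $t5, $t5, 4: $t5=100+4=104
after sub $t1, $t1, 1: $t1=4-1=3
cmp $t1, 0  (cmp 3,0)
bne again: taken
after lw $t7, 0($t5): $t7=M[104]=-5
after xor $t0, $t0, $t7: $t0=57^(-5)=-62
after lw $t7, 0($t5): $t7=M[104]=-5
after add $t0, $t0, $t7: $t0=(-62)+(-5)=-67
after add $t0, $t0, $t1: $t0=(-67)+3=-64
after add $t5, $t5, 4: $t5=104+4=108
after sub $t1, $t1, 1: $t1=3-1=2
cmp $t1, 0  (cmp 2,0)
bne again: taken
after lw $t7, 0($t5): $t7=M[108]=-2
after xor $t0, $t0, $t7: $t0=(-64)^(-2)=62
after lw $t7, 0($t5): $t7=M[108]=-2
after add $t0, $t0, $t7: $t0=62+(-2)=60
after add $t0, $t0, $t1: $t0=60+2=62
after add $t5, $t5, 4: $t5=108+4=112
after sub $t1, $t1, 1: $t1=2-1=1
cmp $t1, 0  (cmp 1,0)
bne again: taken
after lw $t7, 0($t5): $t7=M[112]=0
after xor $t0, $t0, $t7: $t0=62^0=62
after lw $t7, 0($t5): $t7=M[112]=0
after add $t0, $t0, $t7: $t0=62+0=62
after add $t0, $t0, $t1: $t0=62+1=63
after add $t5, $t5, 4: $t5=112+4=116
after sub $t1, $t1, 1: $t1=1-1=0
cmp $t1, 0  (cmp 0,0)
bne again: not taken
sw $t0, (108) → M[108]=63
halt.
Total executed instructions: 42.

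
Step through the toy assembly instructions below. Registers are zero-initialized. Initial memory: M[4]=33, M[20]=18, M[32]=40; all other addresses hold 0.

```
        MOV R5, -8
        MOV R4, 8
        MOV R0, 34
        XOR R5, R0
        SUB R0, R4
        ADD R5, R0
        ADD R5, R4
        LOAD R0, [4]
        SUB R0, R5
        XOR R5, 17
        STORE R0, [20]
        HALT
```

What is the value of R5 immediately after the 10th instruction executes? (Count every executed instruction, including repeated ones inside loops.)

-19

MOV R5, -8 → R5=-8
MOV R4, 8 → R4=8
MOV R0, 34 → R0=34
XOR R5, R0 → R5=(-8)^34=-38
SUB R0, R4 → R0=34-8=26
ADD R5, R0 → R5=(-38)+26=-12
ADD R5, R4 → R5=(-12)+8=-4
LOAD R0, [4] → R0=M[4]=33
SUB R0, R5 → R0=33-(-4)=37
XOR R5, 17 → R5=(-4)^17=-19
After step 10: R5 = -19.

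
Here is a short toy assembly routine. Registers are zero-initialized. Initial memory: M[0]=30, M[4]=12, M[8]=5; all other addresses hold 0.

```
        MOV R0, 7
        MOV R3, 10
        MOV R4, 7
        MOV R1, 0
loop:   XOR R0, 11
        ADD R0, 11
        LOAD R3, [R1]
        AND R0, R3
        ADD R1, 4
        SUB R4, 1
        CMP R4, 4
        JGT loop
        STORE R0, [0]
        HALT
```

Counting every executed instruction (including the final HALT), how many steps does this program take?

MOV R0, 7 → R0=7
MOV R3, 10 → R3=10
MOV R4, 7 → R4=7
MOV R1, 0 → R1=0
XOR R0, 11 → R0=7^11=12
ADD R0, 11 → R0=12+11=23
LOAD R3, [R1] → R3=M[0]=30
AND R0, R3 → R0=23&30=22
ADD R1, 4 → R1=0+4=4
SUB R4, 1 → R4=7-1=6
CMP R4, 4  (cmp 6,4)
JGT loop: taken
XOR R0, 11 → R0=22^11=29
ADD R0, 11 → R0=29+11=40
LOAD R3, [R1] → R3=M[4]=12
AND R0, R3 → R0=40&12=8
ADD R1, 4 → R1=4+4=8
SUB R4, 1 → R4=6-1=5
CMP R4, 4  (cmp 5,4)
JGT loop: taken
XOR R0, 11 → R0=8^11=3
ADD R0, 11 → R0=3+11=14
LOAD R3, [R1] → R3=M[8]=5
AND R0, R3 → R0=14&5=4
ADD R1, 4 → R1=8+4=12
SUB R4, 1 → R4=5-1=4
CMP R4, 4  (cmp 4,4)
JGT loop: not taken
STORE R0, [0] → M[0]=4
halt.
Total executed instructions: 30.

30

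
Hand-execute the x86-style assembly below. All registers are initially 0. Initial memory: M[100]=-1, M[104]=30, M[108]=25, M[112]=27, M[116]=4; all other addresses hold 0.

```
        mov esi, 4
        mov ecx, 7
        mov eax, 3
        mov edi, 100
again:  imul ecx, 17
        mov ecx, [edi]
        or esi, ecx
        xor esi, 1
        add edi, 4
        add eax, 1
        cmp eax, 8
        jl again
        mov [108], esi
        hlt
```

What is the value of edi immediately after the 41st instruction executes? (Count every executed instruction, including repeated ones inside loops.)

esi=4
ecx=7
eax=3
edi=100
ecx=7*17=119
ecx=M[100]=-1
esi=4|(-1)=-1
esi=(-1)^1=-2
edi=100+4=104
eax=3+1=4
cmp eax, 8  (cmp 4,8)
jl again: taken
ecx=(-1)*17=-17
ecx=M[104]=30
esi=(-2)|30=-2
esi=(-2)^1=-1
edi=104+4=108
eax=4+1=5
cmp eax, 8  (cmp 5,8)
jl again: taken
ecx=30*17=510
ecx=M[108]=25
esi=(-1)|25=-1
esi=(-1)^1=-2
edi=108+4=112
eax=5+1=6
cmp eax, 8  (cmp 6,8)
jl again: taken
ecx=25*17=425
ecx=M[112]=27
esi=(-2)|27=-1
esi=(-1)^1=-2
edi=112+4=116
eax=6+1=7
cmp eax, 8  (cmp 7,8)
jl again: taken
ecx=27*17=459
ecx=M[116]=4
esi=(-2)|4=-2
esi=(-2)^1=-1
edi=116+4=120
After step 41: edi = 120.

120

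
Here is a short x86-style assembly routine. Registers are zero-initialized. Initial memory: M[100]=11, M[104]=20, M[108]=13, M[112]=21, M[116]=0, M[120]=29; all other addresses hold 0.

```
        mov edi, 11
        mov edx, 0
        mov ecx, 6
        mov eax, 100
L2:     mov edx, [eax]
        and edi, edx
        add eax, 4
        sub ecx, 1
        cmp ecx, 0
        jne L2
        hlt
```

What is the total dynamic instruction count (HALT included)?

mov edi, 11 → edi=11
mov edx, 0 → edx=0
mov ecx, 6 → ecx=6
mov eax, 100 → eax=100
mov edx, [eax] → edx=M[100]=11
and edi, edx → edi=11&11=11
add eax, 4 → eax=100+4=104
sub ecx, 1 → ecx=6-1=5
cmp ecx, 0  (cmp 5,0)
jne L2: taken
mov edx, [eax] → edx=M[104]=20
and edi, edx → edi=11&20=0
add eax, 4 → eax=104+4=108
sub ecx, 1 → ecx=5-1=4
cmp ecx, 0  (cmp 4,0)
jne L2: taken
mov edx, [eax] → edx=M[108]=13
and edi, edx → edi=0&13=0
add eax, 4 → eax=108+4=112
sub ecx, 1 → ecx=4-1=3
cmp ecx, 0  (cmp 3,0)
jne L2: taken
mov edx, [eax] → edx=M[112]=21
and edi, edx → edi=0&21=0
add eax, 4 → eax=112+4=116
sub ecx, 1 → ecx=3-1=2
cmp ecx, 0  (cmp 2,0)
jne L2: taken
mov edx, [eax] → edx=M[116]=0
and edi, edx → edi=0&0=0
add eax, 4 → eax=116+4=120
sub ecx, 1 → ecx=2-1=1
cmp ecx, 0  (cmp 1,0)
jne L2: taken
mov edx, [eax] → edx=M[120]=29
and edi, edx → edi=0&29=0
add eax, 4 → eax=120+4=124
sub ecx, 1 → ecx=1-1=0
cmp ecx, 0  (cmp 0,0)
jne L2: not taken
halt.
Total executed instructions: 41.

41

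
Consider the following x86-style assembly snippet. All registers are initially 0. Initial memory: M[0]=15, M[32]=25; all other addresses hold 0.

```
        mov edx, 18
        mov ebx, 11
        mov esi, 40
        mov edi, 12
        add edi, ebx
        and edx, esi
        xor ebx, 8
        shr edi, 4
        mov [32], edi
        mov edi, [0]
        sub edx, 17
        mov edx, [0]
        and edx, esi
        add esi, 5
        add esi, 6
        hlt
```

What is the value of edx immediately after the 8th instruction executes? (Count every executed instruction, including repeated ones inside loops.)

after mov edx, 18: edx=18
after mov ebx, 11: ebx=11
after mov esi, 40: esi=40
after mov edi, 12: edi=12
after add edi, ebx: edi=12+11=23
after and edx, esi: edx=18&40=0
after xor ebx, 8: ebx=11^8=3
after shr edi, 4: edi=23>>4=1
After step 8: edx = 0.

0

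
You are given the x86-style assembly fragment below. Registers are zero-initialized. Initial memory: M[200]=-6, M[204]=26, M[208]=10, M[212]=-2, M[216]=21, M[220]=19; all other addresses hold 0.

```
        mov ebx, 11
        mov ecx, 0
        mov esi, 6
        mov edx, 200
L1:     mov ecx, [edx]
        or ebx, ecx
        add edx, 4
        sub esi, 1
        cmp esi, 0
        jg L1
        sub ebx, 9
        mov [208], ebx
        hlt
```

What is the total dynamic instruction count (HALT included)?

43

after mov ebx, 11: ebx=11
after mov ecx, 0: ecx=0
after mov esi, 6: esi=6
after mov edx, 200: edx=200
after mov ecx, [edx]: ecx=M[200]=-6
after or ebx, ecx: ebx=11|(-6)=-5
after add edx, 4: edx=200+4=204
after sub esi, 1: esi=6-1=5
cmp esi, 0  (cmp 5,0)
jg L1: taken
after mov ecx, [edx]: ecx=M[204]=26
after or ebx, ecx: ebx=(-5)|26=-5
after add edx, 4: edx=204+4=208
after sub esi, 1: esi=5-1=4
cmp esi, 0  (cmp 4,0)
jg L1: taken
after mov ecx, [edx]: ecx=M[208]=10
after or ebx, ecx: ebx=(-5)|10=-5
after add edx, 4: edx=208+4=212
after sub esi, 1: esi=4-1=3
cmp esi, 0  (cmp 3,0)
jg L1: taken
after mov ecx, [edx]: ecx=M[212]=-2
after or ebx, ecx: ebx=(-5)|(-2)=-1
after add edx, 4: edx=212+4=216
after sub esi, 1: esi=3-1=2
cmp esi, 0  (cmp 2,0)
jg L1: taken
after mov ecx, [edx]: ecx=M[216]=21
after or ebx, ecx: ebx=(-1)|21=-1
after add edx, 4: edx=216+4=220
after sub esi, 1: esi=2-1=1
cmp esi, 0  (cmp 1,0)
jg L1: taken
after mov ecx, [edx]: ecx=M[220]=19
after or ebx, ecx: ebx=(-1)|19=-1
after add edx, 4: edx=220+4=224
after sub esi, 1: esi=1-1=0
cmp esi, 0  (cmp 0,0)
jg L1: not taken
after sub ebx, 9: ebx=(-1)-9=-10
mov [208], ebx → M[208]=-10
halt.
Total executed instructions: 43.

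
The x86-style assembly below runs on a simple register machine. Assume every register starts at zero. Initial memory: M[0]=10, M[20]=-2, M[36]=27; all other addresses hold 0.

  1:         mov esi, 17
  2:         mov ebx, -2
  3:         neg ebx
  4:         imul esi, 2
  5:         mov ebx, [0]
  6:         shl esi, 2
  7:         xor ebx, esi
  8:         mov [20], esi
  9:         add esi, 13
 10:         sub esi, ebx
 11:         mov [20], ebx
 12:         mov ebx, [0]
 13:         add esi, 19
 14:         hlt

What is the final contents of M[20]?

esi=17
ebx=-2
ebx=-(-2)=2
esi=17*2=34
ebx=M[0]=10
esi=34<<2=136
ebx=10^136=130
mov [20], esi → M[20]=136
esi=136+13=149
esi=149-130=19
mov [20], ebx → M[20]=130
ebx=M[0]=10
esi=19+19=38
halt.

130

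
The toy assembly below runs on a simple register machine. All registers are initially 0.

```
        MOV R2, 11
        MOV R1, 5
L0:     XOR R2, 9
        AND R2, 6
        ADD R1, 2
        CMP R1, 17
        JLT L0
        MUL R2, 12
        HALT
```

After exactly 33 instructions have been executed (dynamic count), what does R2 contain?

MOV R2, 11 → R2=11
MOV R1, 5 → R1=5
XOR R2, 9 → R2=11^9=2
AND R2, 6 → R2=2&6=2
ADD R1, 2 → R1=5+2=7
CMP R1, 17  (cmp 7,17)
JLT L0: taken
XOR R2, 9 → R2=2^9=11
AND R2, 6 → R2=11&6=2
ADD R1, 2 → R1=7+2=9
CMP R1, 17  (cmp 9,17)
JLT L0: taken
XOR R2, 9 → R2=2^9=11
AND R2, 6 → R2=11&6=2
ADD R1, 2 → R1=9+2=11
CMP R1, 17  (cmp 11,17)
JLT L0: taken
XOR R2, 9 → R2=2^9=11
AND R2, 6 → R2=11&6=2
ADD R1, 2 → R1=11+2=13
CMP R1, 17  (cmp 13,17)
JLT L0: taken
XOR R2, 9 → R2=2^9=11
AND R2, 6 → R2=11&6=2
ADD R1, 2 → R1=13+2=15
CMP R1, 17  (cmp 15,17)
JLT L0: taken
XOR R2, 9 → R2=2^9=11
AND R2, 6 → R2=11&6=2
ADD R1, 2 → R1=15+2=17
CMP R1, 17  (cmp 17,17)
JLT L0: not taken
MUL R2, 12 → R2=2*12=24
After step 33: R2 = 24.

24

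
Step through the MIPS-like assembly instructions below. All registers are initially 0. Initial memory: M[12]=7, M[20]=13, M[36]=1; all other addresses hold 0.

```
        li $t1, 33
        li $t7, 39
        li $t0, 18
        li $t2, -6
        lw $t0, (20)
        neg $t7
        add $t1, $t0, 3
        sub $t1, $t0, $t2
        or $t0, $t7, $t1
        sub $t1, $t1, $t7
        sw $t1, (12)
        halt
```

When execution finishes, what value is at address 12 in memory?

58

li $t1, 33 → $t1=33
li $t7, 39 → $t7=39
li $t0, 18 → $t0=18
li $t2, -6 → $t2=-6
lw $t0, (20) → $t0=M[20]=13
neg $t7 → $t7=-(39)=-39
add $t1, $t0, 3 → $t1=13+3=16
sub $t1, $t0, $t2 → $t1=13-(-6)=19
or $t0, $t7, $t1 → $t0=(-39)|19=-37
sub $t1, $t1, $t7 → $t1=19-(-39)=58
sw $t1, (12) → M[12]=58
halt.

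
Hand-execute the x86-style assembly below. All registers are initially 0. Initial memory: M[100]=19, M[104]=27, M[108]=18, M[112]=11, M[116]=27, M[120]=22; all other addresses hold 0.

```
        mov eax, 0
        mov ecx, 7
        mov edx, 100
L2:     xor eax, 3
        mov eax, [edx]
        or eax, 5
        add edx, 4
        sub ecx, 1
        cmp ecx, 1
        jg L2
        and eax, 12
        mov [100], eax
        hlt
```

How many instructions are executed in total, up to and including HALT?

48

eax=0
ecx=7
edx=100
eax=0^3=3
eax=M[100]=19
eax=19|5=23
edx=100+4=104
ecx=7-1=6
cmp ecx, 1  (cmp 6,1)
jg L2: taken
eax=23^3=20
eax=M[104]=27
eax=27|5=31
edx=104+4=108
ecx=6-1=5
cmp ecx, 1  (cmp 5,1)
jg L2: taken
eax=31^3=28
eax=M[108]=18
eax=18|5=23
edx=108+4=112
ecx=5-1=4
cmp ecx, 1  (cmp 4,1)
jg L2: taken
eax=23^3=20
eax=M[112]=11
eax=11|5=15
edx=112+4=116
ecx=4-1=3
cmp ecx, 1  (cmp 3,1)
jg L2: taken
eax=15^3=12
eax=M[116]=27
eax=27|5=31
edx=116+4=120
ecx=3-1=2
cmp ecx, 1  (cmp 2,1)
jg L2: taken
eax=31^3=28
eax=M[120]=22
eax=22|5=23
edx=120+4=124
ecx=2-1=1
cmp ecx, 1  (cmp 1,1)
jg L2: not taken
eax=23&12=4
mov [100], eax → M[100]=4
halt.
Total executed instructions: 48.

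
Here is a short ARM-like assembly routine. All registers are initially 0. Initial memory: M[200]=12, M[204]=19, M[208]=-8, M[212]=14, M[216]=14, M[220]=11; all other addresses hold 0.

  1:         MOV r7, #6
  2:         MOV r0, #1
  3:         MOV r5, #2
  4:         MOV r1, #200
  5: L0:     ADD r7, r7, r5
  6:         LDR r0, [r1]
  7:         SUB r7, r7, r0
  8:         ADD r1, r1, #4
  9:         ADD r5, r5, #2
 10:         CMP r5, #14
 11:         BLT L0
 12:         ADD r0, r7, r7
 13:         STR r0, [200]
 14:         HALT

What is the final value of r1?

224

after MOV r7, #6: r7=6
after MOV r0, #1: r0=1
after MOV r5, #2: r5=2
after MOV r1, #200: r1=200
after ADD r7, r7, r5: r7=6+2=8
after LDR r0, [r1]: r0=M[200]=12
after SUB r7, r7, r0: r7=8-12=-4
after ADD r1, r1, #4: r1=200+4=204
after ADD r5, r5, #2: r5=2+2=4
CMP r5, #14  (cmp 4,14)
BLT L0: taken
after ADD r7, r7, r5: r7=(-4)+4=0
after LDR r0, [r1]: r0=M[204]=19
after SUB r7, r7, r0: r7=0-19=-19
after ADD r1, r1, #4: r1=204+4=208
after ADD r5, r5, #2: r5=4+2=6
CMP r5, #14  (cmp 6,14)
BLT L0: taken
after ADD r7, r7, r5: r7=(-19)+6=-13
after LDR r0, [r1]: r0=M[208]=-8
after SUB r7, r7, r0: r7=(-13)-(-8)=-5
after ADD r1, r1, #4: r1=208+4=212
after ADD r5, r5, #2: r5=6+2=8
CMP r5, #14  (cmp 8,14)
BLT L0: taken
after ADD r7, r7, r5: r7=(-5)+8=3
after LDR r0, [r1]: r0=M[212]=14
after SUB r7, r7, r0: r7=3-14=-11
after ADD r1, r1, #4: r1=212+4=216
after ADD r5, r5, #2: r5=8+2=10
CMP r5, #14  (cmp 10,14)
BLT L0: taken
after ADD r7, r7, r5: r7=(-11)+10=-1
after LDR r0, [r1]: r0=M[216]=14
after SUB r7, r7, r0: r7=(-1)-14=-15
after ADD r1, r1, #4: r1=216+4=220
after ADD r5, r5, #2: r5=10+2=12
CMP r5, #14  (cmp 12,14)
BLT L0: taken
after ADD r7, r7, r5: r7=(-15)+12=-3
after LDR r0, [r1]: r0=M[220]=11
after SUB r7, r7, r0: r7=(-3)-11=-14
after ADD r1, r1, #4: r1=220+4=224
after ADD r5, r5, #2: r5=12+2=14
CMP r5, #14  (cmp 14,14)
BLT L0: not taken
after ADD r0, r7, r7: r0=(-14)+(-14)=-28
STR r0, [200] → M[200]=-28
halt.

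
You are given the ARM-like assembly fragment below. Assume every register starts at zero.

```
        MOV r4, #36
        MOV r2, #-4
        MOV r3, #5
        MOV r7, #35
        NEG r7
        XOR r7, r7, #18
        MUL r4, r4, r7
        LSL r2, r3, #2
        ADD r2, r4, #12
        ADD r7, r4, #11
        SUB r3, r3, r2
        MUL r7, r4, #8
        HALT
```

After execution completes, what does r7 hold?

after MOV r4, #36: r4=36
after MOV r2, #-4: r2=-4
after MOV r3, #5: r3=5
after MOV r7, #35: r7=35
after NEG r7: r7=-(35)=-35
after XOR r7, r7, #18: r7=(-35)^18=-49
after MUL r4, r4, r7: r4=36*(-49)=-1764
after LSL r2, r3, #2: r2=5<<2=20
after ADD r2, r4, #12: r2=(-1764)+12=-1752
after ADD r7, r4, #11: r7=(-1764)+11=-1753
after SUB r3, r3, r2: r3=5-(-1752)=1757
after MUL r7, r4, #8: r7=(-1764)*8=-14112
halt.

-14112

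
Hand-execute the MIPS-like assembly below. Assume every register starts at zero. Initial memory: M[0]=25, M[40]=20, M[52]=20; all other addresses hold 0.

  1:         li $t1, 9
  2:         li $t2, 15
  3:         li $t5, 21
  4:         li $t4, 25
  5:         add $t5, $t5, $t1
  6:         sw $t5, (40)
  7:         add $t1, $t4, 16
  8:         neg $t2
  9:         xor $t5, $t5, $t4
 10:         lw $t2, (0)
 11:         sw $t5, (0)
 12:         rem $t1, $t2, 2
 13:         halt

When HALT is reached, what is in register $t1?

1

$t1=9
$t2=15
$t5=21
$t4=25
$t5=21+9=30
sw $t5, (40) → M[40]=30
$t1=25+16=41
$t2=-(15)=-15
$t5=30^25=7
$t2=M[0]=25
sw $t5, (0) → M[0]=7
$t1=25%2=1
halt.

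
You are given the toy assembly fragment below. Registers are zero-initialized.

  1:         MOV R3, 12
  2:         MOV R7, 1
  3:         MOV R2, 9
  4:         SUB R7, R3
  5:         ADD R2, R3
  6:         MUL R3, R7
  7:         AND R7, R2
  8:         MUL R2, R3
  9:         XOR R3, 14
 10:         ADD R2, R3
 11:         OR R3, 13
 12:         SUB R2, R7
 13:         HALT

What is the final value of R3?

after MOV R3, 12: R3=12
after MOV R7, 1: R7=1
after MOV R2, 9: R2=9
after SUB R7, R3: R7=1-12=-11
after ADD R2, R3: R2=9+12=21
after MUL R3, R7: R3=12*(-11)=-132
after AND R7, R2: R7=(-11)&21=21
after MUL R2, R3: R2=21*(-132)=-2772
after XOR R3, 14: R3=(-132)^14=-142
after ADD R2, R3: R2=(-2772)+(-142)=-2914
after OR R3, 13: R3=(-142)|13=-129
after SUB R2, R7: R2=(-2914)-21=-2935
halt.

-129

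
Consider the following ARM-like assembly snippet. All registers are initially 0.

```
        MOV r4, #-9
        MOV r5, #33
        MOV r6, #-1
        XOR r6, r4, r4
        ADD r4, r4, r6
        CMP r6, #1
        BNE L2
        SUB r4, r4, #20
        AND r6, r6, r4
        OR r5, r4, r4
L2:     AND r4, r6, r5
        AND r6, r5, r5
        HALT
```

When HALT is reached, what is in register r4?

after MOV r4, #-9: r4=-9
after MOV r5, #33: r5=33
after MOV r6, #-1: r6=-1
after XOR r6, r4, r4: r6=(-9)^(-9)=0
after ADD r4, r4, r6: r4=(-9)+0=-9
CMP r6, #1  (cmp 0,1)
BNE L2: taken
after AND r4, r6, r5: r4=0&33=0
after AND r6, r5, r5: r6=33&33=33
halt.

0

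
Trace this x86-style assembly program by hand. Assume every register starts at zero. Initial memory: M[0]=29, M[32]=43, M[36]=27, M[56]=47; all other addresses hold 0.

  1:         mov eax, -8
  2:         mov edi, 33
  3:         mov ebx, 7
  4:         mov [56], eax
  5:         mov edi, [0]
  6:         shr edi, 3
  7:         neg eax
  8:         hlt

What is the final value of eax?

mov eax, -8 → eax=-8
mov edi, 33 → edi=33
mov ebx, 7 → ebx=7
mov [56], eax → M[56]=-8
mov edi, [0] → edi=M[0]=29
shr edi, 3 → edi=29>>3=3
neg eax → eax=-(-8)=8
halt.

8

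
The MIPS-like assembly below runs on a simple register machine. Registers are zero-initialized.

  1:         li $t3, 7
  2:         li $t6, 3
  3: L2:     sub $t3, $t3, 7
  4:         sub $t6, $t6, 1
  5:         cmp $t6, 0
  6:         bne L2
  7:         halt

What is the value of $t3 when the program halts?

$t3=7
$t6=3
$t3=7-7=0
$t6=3-1=2
cmp $t6, 0  (cmp 2,0)
bne L2: taken
$t3=0-7=-7
$t6=2-1=1
cmp $t6, 0  (cmp 1,0)
bne L2: taken
$t3=(-7)-7=-14
$t6=1-1=0
cmp $t6, 0  (cmp 0,0)
bne L2: not taken
halt.

-14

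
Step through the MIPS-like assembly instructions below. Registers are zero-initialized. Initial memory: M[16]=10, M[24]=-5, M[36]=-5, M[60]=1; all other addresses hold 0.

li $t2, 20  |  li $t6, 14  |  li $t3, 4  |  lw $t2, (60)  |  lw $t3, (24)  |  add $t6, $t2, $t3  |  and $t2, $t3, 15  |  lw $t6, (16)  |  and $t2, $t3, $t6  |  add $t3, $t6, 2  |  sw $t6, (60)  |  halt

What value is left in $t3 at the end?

12

$t2=20
$t6=14
$t3=4
$t2=M[60]=1
$t3=M[24]=-5
$t6=1+(-5)=-4
$t2=(-5)&15=11
$t6=M[16]=10
$t2=(-5)&10=10
$t3=10+2=12
sw $t6, (60) → M[60]=10
halt.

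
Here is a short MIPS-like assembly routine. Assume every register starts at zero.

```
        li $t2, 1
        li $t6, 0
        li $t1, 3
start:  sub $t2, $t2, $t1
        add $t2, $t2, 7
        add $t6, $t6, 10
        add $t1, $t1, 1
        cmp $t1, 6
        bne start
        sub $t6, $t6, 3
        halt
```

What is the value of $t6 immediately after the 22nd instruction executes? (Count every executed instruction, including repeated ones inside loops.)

li $t2, 1 → $t2=1
li $t6, 0 → $t6=0
li $t1, 3 → $t1=3
sub $t2, $t2, $t1 → $t2=1-3=-2
add $t2, $t2, 7 → $t2=(-2)+7=5
add $t6, $t6, 10 → $t6=0+10=10
add $t1, $t1, 1 → $t1=3+1=4
cmp $t1, 6  (cmp 4,6)
bne start: taken
sub $t2, $t2, $t1 → $t2=5-4=1
add $t2, $t2, 7 → $t2=1+7=8
add $t6, $t6, 10 → $t6=10+10=20
add $t1, $t1, 1 → $t1=4+1=5
cmp $t1, 6  (cmp 5,6)
bne start: taken
sub $t2, $t2, $t1 → $t2=8-5=3
add $t2, $t2, 7 → $t2=3+7=10
add $t6, $t6, 10 → $t6=20+10=30
add $t1, $t1, 1 → $t1=5+1=6
cmp $t1, 6  (cmp 6,6)
bne start: not taken
sub $t6, $t6, 3 → $t6=30-3=27
After step 22: $t6 = 27.

27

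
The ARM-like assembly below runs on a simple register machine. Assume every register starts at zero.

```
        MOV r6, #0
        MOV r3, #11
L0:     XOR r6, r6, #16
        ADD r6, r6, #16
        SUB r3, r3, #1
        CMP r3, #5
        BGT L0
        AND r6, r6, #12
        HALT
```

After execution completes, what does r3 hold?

MOV r6, #0 → r6=0
MOV r3, #11 → r3=11
XOR r6, r6, #16 → r6=0^16=16
ADD r6, r6, #16 → r6=16+16=32
SUB r3, r3, #1 → r3=11-1=10
CMP r3, #5  (cmp 10,5)
BGT L0: taken
XOR r6, r6, #16 → r6=32^16=48
ADD r6, r6, #16 → r6=48+16=64
SUB r3, r3, #1 → r3=10-1=9
CMP r3, #5  (cmp 9,5)
BGT L0: taken
XOR r6, r6, #16 → r6=64^16=80
ADD r6, r6, #16 → r6=80+16=96
SUB r3, r3, #1 → r3=9-1=8
CMP r3, #5  (cmp 8,5)
BGT L0: taken
XOR r6, r6, #16 → r6=96^16=112
ADD r6, r6, #16 → r6=112+16=128
SUB r3, r3, #1 → r3=8-1=7
CMP r3, #5  (cmp 7,5)
BGT L0: taken
XOR r6, r6, #16 → r6=128^16=144
ADD r6, r6, #16 → r6=144+16=160
SUB r3, r3, #1 → r3=7-1=6
CMP r3, #5  (cmp 6,5)
BGT L0: taken
XOR r6, r6, #16 → r6=160^16=176
ADD r6, r6, #16 → r6=176+16=192
SUB r3, r3, #1 → r3=6-1=5
CMP r3, #5  (cmp 5,5)
BGT L0: not taken
AND r6, r6, #12 → r6=192&12=0
halt.

5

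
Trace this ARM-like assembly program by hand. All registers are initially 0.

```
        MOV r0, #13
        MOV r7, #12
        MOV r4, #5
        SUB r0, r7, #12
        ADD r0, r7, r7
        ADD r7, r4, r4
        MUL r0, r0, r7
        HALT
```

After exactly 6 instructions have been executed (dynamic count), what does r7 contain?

r0=13
r7=12
r4=5
r0=12-12=0
r0=12+12=24
r7=5+5=10
After step 6: r7 = 10.

10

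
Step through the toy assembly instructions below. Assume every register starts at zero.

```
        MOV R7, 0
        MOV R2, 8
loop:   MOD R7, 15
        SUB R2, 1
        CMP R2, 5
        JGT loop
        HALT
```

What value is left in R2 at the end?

R7=0
R2=8
R7=0%15=0
R2=8-1=7
CMP R2, 5  (cmp 7,5)
JGT loop: taken
R7=0%15=0
R2=7-1=6
CMP R2, 5  (cmp 6,5)
JGT loop: taken
R7=0%15=0
R2=6-1=5
CMP R2, 5  (cmp 5,5)
JGT loop: not taken
halt.

5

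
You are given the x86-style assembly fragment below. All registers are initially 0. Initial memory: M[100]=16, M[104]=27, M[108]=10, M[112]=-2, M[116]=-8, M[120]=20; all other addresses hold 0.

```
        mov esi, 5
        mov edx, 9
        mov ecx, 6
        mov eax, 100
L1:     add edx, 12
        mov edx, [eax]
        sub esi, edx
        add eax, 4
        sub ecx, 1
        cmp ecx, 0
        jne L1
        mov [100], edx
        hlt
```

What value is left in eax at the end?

124

after mov esi, 5: esi=5
after mov edx, 9: edx=9
after mov ecx, 6: ecx=6
after mov eax, 100: eax=100
after add edx, 12: edx=9+12=21
after mov edx, [eax]: edx=M[100]=16
after sub esi, edx: esi=5-16=-11
after add eax, 4: eax=100+4=104
after sub ecx, 1: ecx=6-1=5
cmp ecx, 0  (cmp 5,0)
jne L1: taken
after add edx, 12: edx=16+12=28
after mov edx, [eax]: edx=M[104]=27
after sub esi, edx: esi=(-11)-27=-38
after add eax, 4: eax=104+4=108
after sub ecx, 1: ecx=5-1=4
cmp ecx, 0  (cmp 4,0)
jne L1: taken
after add edx, 12: edx=27+12=39
after mov edx, [eax]: edx=M[108]=10
after sub esi, edx: esi=(-38)-10=-48
after add eax, 4: eax=108+4=112
after sub ecx, 1: ecx=4-1=3
cmp ecx, 0  (cmp 3,0)
jne L1: taken
after add edx, 12: edx=10+12=22
after mov edx, [eax]: edx=M[112]=-2
after sub esi, edx: esi=(-48)-(-2)=-46
after add eax, 4: eax=112+4=116
after sub ecx, 1: ecx=3-1=2
cmp ecx, 0  (cmp 2,0)
jne L1: taken
after add edx, 12: edx=(-2)+12=10
after mov edx, [eax]: edx=M[116]=-8
after sub esi, edx: esi=(-46)-(-8)=-38
after add eax, 4: eax=116+4=120
after sub ecx, 1: ecx=2-1=1
cmp ecx, 0  (cmp 1,0)
jne L1: taken
after add edx, 12: edx=(-8)+12=4
after mov edx, [eax]: edx=M[120]=20
after sub esi, edx: esi=(-38)-20=-58
after add eax, 4: eax=120+4=124
after sub ecx, 1: ecx=1-1=0
cmp ecx, 0  (cmp 0,0)
jne L1: not taken
mov [100], edx → M[100]=20
halt.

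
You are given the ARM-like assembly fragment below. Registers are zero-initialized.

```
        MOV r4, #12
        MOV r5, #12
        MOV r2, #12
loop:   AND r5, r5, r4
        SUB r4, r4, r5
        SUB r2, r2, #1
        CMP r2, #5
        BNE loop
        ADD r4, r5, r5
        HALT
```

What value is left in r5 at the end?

MOV r4, #12 → r4=12
MOV r5, #12 → r5=12
MOV r2, #12 → r2=12
AND r5, r5, r4 → r5=12&12=12
SUB r4, r4, r5 → r4=12-12=0
SUB r2, r2, #1 → r2=12-1=11
CMP r2, #5  (cmp 11,5)
BNE loop: taken
AND r5, r5, r4 → r5=12&0=0
SUB r4, r4, r5 → r4=0-0=0
SUB r2, r2, #1 → r2=11-1=10
CMP r2, #5  (cmp 10,5)
BNE loop: taken
AND r5, r5, r4 → r5=0&0=0
SUB r4, r4, r5 → r4=0-0=0
SUB r2, r2, #1 → r2=10-1=9
CMP r2, #5  (cmp 9,5)
BNE loop: taken
AND r5, r5, r4 → r5=0&0=0
SUB r4, r4, r5 → r4=0-0=0
SUB r2, r2, #1 → r2=9-1=8
CMP r2, #5  (cmp 8,5)
BNE loop: taken
AND r5, r5, r4 → r5=0&0=0
SUB r4, r4, r5 → r4=0-0=0
SUB r2, r2, #1 → r2=8-1=7
CMP r2, #5  (cmp 7,5)
BNE loop: taken
AND r5, r5, r4 → r5=0&0=0
SUB r4, r4, r5 → r4=0-0=0
SUB r2, r2, #1 → r2=7-1=6
CMP r2, #5  (cmp 6,5)
BNE loop: taken
AND r5, r5, r4 → r5=0&0=0
SUB r4, r4, r5 → r4=0-0=0
SUB r2, r2, #1 → r2=6-1=5
CMP r2, #5  (cmp 5,5)
BNE loop: not taken
ADD r4, r5, r5 → r4=0+0=0
halt.

0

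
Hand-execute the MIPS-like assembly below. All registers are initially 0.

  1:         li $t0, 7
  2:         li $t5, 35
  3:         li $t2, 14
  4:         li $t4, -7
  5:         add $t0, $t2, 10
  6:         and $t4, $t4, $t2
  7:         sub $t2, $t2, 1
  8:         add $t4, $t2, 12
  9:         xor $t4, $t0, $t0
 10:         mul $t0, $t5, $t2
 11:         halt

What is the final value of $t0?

455

after li $t0, 7: $t0=7
after li $t5, 35: $t5=35
after li $t2, 14: $t2=14
after li $t4, -7: $t4=-7
after add $t0, $t2, 10: $t0=14+10=24
after and $t4, $t4, $t2: $t4=(-7)&14=8
after sub $t2, $t2, 1: $t2=14-1=13
after add $t4, $t2, 12: $t4=13+12=25
after xor $t4, $t0, $t0: $t4=24^24=0
after mul $t0, $t5, $t2: $t0=35*13=455
halt.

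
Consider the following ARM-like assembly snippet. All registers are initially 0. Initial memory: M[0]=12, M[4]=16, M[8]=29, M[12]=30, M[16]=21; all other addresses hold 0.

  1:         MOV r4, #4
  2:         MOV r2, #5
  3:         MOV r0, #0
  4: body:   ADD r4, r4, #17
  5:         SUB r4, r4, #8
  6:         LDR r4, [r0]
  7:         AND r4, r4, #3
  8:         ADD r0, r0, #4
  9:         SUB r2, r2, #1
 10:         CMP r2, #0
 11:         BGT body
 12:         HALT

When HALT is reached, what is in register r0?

after MOV r4, #4: r4=4
after MOV r2, #5: r2=5
after MOV r0, #0: r0=0
after ADD r4, r4, #17: r4=4+17=21
after SUB r4, r4, #8: r4=21-8=13
after LDR r4, [r0]: r4=M[0]=12
after AND r4, r4, #3: r4=12&3=0
after ADD r0, r0, #4: r0=0+4=4
after SUB r2, r2, #1: r2=5-1=4
CMP r2, #0  (cmp 4,0)
BGT body: taken
after ADD r4, r4, #17: r4=0+17=17
after SUB r4, r4, #8: r4=17-8=9
after LDR r4, [r0]: r4=M[4]=16
after AND r4, r4, #3: r4=16&3=0
after ADD r0, r0, #4: r0=4+4=8
after SUB r2, r2, #1: r2=4-1=3
CMP r2, #0  (cmp 3,0)
BGT body: taken
after ADD r4, r4, #17: r4=0+17=17
after SUB r4, r4, #8: r4=17-8=9
after LDR r4, [r0]: r4=M[8]=29
after AND r4, r4, #3: r4=29&3=1
after ADD r0, r0, #4: r0=8+4=12
after SUB r2, r2, #1: r2=3-1=2
CMP r2, #0  (cmp 2,0)
BGT body: taken
after ADD r4, r4, #17: r4=1+17=18
after SUB r4, r4, #8: r4=18-8=10
after LDR r4, [r0]: r4=M[12]=30
after AND r4, r4, #3: r4=30&3=2
after ADD r0, r0, #4: r0=12+4=16
after SUB r2, r2, #1: r2=2-1=1
CMP r2, #0  (cmp 1,0)
BGT body: taken
after ADD r4, r4, #17: r4=2+17=19
after SUB r4, r4, #8: r4=19-8=11
after LDR r4, [r0]: r4=M[16]=21
after AND r4, r4, #3: r4=21&3=1
after ADD r0, r0, #4: r0=16+4=20
after SUB r2, r2, #1: r2=1-1=0
CMP r2, #0  (cmp 0,0)
BGT body: not taken
halt.

20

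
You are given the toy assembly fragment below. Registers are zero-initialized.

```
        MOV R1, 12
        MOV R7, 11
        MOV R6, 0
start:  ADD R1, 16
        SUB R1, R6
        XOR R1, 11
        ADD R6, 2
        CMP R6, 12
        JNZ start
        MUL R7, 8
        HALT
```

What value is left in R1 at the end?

50

R1=12
R7=11
R6=0
R1=12+16=28
R1=28-0=28
R1=28^11=23
R6=0+2=2
CMP R6, 12  (cmp 2,12)
JNZ start: taken
R1=23+16=39
R1=39-2=37
R1=37^11=46
R6=2+2=4
CMP R6, 12  (cmp 4,12)
JNZ start: taken
R1=46+16=62
R1=62-4=58
R1=58^11=49
R6=4+2=6
CMP R6, 12  (cmp 6,12)
JNZ start: taken
R1=49+16=65
R1=65-6=59
R1=59^11=48
R6=6+2=8
CMP R6, 12  (cmp 8,12)
JNZ start: taken
R1=48+16=64
R1=64-8=56
R1=56^11=51
R6=8+2=10
CMP R6, 12  (cmp 10,12)
JNZ start: taken
R1=51+16=67
R1=67-10=57
R1=57^11=50
R6=10+2=12
CMP R6, 12  (cmp 12,12)
JNZ start: not taken
R7=11*8=88
halt.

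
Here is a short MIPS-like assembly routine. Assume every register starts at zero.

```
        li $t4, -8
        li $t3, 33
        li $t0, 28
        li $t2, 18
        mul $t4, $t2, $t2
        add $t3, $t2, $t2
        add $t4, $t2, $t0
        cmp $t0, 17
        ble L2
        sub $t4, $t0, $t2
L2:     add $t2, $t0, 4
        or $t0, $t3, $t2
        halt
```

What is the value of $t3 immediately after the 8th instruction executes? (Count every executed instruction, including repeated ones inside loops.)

36

after li $t4, -8: $t4=-8
after li $t3, 33: $t3=33
after li $t0, 28: $t0=28
after li $t2, 18: $t2=18
after mul $t4, $t2, $t2: $t4=18*18=324
after add $t3, $t2, $t2: $t3=18+18=36
after add $t4, $t2, $t0: $t4=18+28=46
cmp $t0, 17  (cmp 28,17)
After step 8: $t3 = 36.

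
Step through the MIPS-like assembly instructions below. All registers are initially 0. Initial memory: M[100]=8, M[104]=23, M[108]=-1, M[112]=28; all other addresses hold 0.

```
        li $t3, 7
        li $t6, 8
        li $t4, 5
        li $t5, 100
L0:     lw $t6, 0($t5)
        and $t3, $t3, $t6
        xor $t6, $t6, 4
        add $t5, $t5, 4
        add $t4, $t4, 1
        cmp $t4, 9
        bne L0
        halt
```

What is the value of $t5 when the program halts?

after li $t3, 7: $t3=7
after li $t6, 8: $t6=8
after li $t4, 5: $t4=5
after li $t5, 100: $t5=100
after lw $t6, 0($t5): $t6=M[100]=8
after and $t3, $t3, $t6: $t3=7&8=0
after xor $t6, $t6, 4: $t6=8^4=12
after add $t5, $t5, 4: $t5=100+4=104
after add $t4, $t4, 1: $t4=5+1=6
cmp $t4, 9  (cmp 6,9)
bne L0: taken
after lw $t6, 0($t5): $t6=M[104]=23
after and $t3, $t3, $t6: $t3=0&23=0
after xor $t6, $t6, 4: $t6=23^4=19
after add $t5, $t5, 4: $t5=104+4=108
after add $t4, $t4, 1: $t4=6+1=7
cmp $t4, 9  (cmp 7,9)
bne L0: taken
after lw $t6, 0($t5): $t6=M[108]=-1
after and $t3, $t3, $t6: $t3=0&(-1)=0
after xor $t6, $t6, 4: $t6=(-1)^4=-5
after add $t5, $t5, 4: $t5=108+4=112
after add $t4, $t4, 1: $t4=7+1=8
cmp $t4, 9  (cmp 8,9)
bne L0: taken
after lw $t6, 0($t5): $t6=M[112]=28
after and $t3, $t3, $t6: $t3=0&28=0
after xor $t6, $t6, 4: $t6=28^4=24
after add $t5, $t5, 4: $t5=112+4=116
after add $t4, $t4, 1: $t4=8+1=9
cmp $t4, 9  (cmp 9,9)
bne L0: not taken
halt.

116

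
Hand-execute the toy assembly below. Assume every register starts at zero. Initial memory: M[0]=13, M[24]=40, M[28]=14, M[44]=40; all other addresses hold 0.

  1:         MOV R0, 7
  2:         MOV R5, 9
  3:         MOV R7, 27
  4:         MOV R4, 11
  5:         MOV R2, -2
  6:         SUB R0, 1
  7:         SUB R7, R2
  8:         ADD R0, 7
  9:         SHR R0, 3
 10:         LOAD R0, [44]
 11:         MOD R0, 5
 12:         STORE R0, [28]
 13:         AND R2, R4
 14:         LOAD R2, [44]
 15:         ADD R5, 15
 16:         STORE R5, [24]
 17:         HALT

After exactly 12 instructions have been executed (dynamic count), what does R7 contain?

after MOV R0, 7: R0=7
after MOV R5, 9: R5=9
after MOV R7, 27: R7=27
after MOV R4, 11: R4=11
after MOV R2, -2: R2=-2
after SUB R0, 1: R0=7-1=6
after SUB R7, R2: R7=27-(-2)=29
after ADD R0, 7: R0=6+7=13
after SHR R0, 3: R0=13>>3=1
after LOAD R0, [44]: R0=M[44]=40
after MOD R0, 5: R0=40%5=0
STORE R0, [28] → M[28]=0
After step 12: R7 = 29.

29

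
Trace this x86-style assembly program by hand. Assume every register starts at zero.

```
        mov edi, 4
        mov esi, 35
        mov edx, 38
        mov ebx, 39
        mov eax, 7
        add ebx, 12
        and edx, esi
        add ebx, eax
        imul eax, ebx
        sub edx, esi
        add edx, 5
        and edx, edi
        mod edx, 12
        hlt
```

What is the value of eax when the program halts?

after mov edi, 4: edi=4
after mov esi, 35: esi=35
after mov edx, 38: edx=38
after mov ebx, 39: ebx=39
after mov eax, 7: eax=7
after add ebx, 12: ebx=39+12=51
after and edx, esi: edx=38&35=34
after add ebx, eax: ebx=51+7=58
after imul eax, ebx: eax=7*58=406
after sub edx, esi: edx=34-35=-1
after add edx, 5: edx=(-1)+5=4
after and edx, edi: edx=4&4=4
after mod edx, 12: edx=4%12=4
halt.

406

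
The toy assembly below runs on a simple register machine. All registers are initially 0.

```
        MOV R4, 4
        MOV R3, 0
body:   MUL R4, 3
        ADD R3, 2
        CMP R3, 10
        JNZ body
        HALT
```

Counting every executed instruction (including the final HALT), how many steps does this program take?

23

R4=4
R3=0
R4=4*3=12
R3=0+2=2
CMP R3, 10  (cmp 2,10)
JNZ body: taken
R4=12*3=36
R3=2+2=4
CMP R3, 10  (cmp 4,10)
JNZ body: taken
R4=36*3=108
R3=4+2=6
CMP R3, 10  (cmp 6,10)
JNZ body: taken
R4=108*3=324
R3=6+2=8
CMP R3, 10  (cmp 8,10)
JNZ body: taken
R4=324*3=972
R3=8+2=10
CMP R3, 10  (cmp 10,10)
JNZ body: not taken
halt.
Total executed instructions: 23.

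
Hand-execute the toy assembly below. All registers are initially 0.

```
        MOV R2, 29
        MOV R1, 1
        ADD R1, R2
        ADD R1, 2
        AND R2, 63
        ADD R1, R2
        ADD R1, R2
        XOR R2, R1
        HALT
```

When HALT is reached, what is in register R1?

after MOV R2, 29: R2=29
after MOV R1, 1: R1=1
after ADD R1, R2: R1=1+29=30
after ADD R1, 2: R1=30+2=32
after AND R2, 63: R2=29&63=29
after ADD R1, R2: R1=32+29=61
after ADD R1, R2: R1=61+29=90
after XOR R2, R1: R2=29^90=71
halt.

90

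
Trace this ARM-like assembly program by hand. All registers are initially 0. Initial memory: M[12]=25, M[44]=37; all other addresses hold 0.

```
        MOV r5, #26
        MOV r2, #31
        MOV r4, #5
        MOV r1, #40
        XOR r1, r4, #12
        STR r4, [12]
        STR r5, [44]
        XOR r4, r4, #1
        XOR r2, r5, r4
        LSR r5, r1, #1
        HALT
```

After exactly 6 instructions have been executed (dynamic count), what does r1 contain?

MOV r5, #26 → r5=26
MOV r2, #31 → r2=31
MOV r4, #5 → r4=5
MOV r1, #40 → r1=40
XOR r1, r4, #12 → r1=5^12=9
STR r4, [12] → M[12]=5
After step 6: r1 = 9.

9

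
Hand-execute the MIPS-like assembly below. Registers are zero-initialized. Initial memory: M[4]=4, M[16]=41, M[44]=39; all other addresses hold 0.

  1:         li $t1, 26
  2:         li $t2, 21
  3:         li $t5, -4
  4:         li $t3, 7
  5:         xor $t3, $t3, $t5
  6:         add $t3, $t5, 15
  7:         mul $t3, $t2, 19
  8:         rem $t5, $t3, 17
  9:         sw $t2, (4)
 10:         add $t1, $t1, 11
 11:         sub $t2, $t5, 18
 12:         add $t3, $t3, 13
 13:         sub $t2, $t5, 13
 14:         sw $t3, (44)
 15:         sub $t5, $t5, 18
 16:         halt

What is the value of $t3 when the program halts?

after li $t1, 26: $t1=26
after li $t2, 21: $t2=21
after li $t5, -4: $t5=-4
after li $t3, 7: $t3=7
after xor $t3, $t3, $t5: $t3=7^(-4)=-5
after add $t3, $t5, 15: $t3=(-4)+15=11
after mul $t3, $t2, 19: $t3=21*19=399
after rem $t5, $t3, 17: $t5=399%17=8
sw $t2, (4) → M[4]=21
after add $t1, $t1, 11: $t1=26+11=37
after sub $t2, $t5, 18: $t2=8-18=-10
after add $t3, $t3, 13: $t3=399+13=412
after sub $t2, $t5, 13: $t2=8-13=-5
sw $t3, (44) → M[44]=412
after sub $t5, $t5, 18: $t5=8-18=-10
halt.

412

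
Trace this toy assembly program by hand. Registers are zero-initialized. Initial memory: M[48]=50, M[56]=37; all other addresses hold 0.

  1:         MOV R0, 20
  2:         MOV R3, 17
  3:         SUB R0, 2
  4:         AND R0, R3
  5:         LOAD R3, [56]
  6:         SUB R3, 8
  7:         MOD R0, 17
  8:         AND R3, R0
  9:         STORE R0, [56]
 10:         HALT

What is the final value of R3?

16

after MOV R0, 20: R0=20
after MOV R3, 17: R3=17
after SUB R0, 2: R0=20-2=18
after AND R0, R3: R0=18&17=16
after LOAD R3, [56]: R3=M[56]=37
after SUB R3, 8: R3=37-8=29
after MOD R0, 17: R0=16%17=16
after AND R3, R0: R3=29&16=16
STORE R0, [56] → M[56]=16
halt.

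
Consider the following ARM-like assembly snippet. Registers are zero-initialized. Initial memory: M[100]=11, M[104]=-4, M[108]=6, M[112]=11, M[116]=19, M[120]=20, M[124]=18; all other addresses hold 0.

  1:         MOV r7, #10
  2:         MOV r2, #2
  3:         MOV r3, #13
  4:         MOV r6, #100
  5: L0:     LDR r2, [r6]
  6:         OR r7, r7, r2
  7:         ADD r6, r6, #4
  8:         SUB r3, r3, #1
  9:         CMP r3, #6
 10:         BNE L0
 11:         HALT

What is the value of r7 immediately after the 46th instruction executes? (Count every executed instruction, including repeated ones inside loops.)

after MOV r7, #10: r7=10
after MOV r2, #2: r2=2
after MOV r3, #13: r3=13
after MOV r6, #100: r6=100
after LDR r2, [r6]: r2=M[100]=11
after OR r7, r7, r2: r7=10|11=11
after ADD r6, r6, #4: r6=100+4=104
after SUB r3, r3, #1: r3=13-1=12
CMP r3, #6  (cmp 12,6)
BNE L0: taken
after LDR r2, [r6]: r2=M[104]=-4
after OR r7, r7, r2: r7=11|(-4)=-1
after ADD r6, r6, #4: r6=104+4=108
after SUB r3, r3, #1: r3=12-1=11
CMP r3, #6  (cmp 11,6)
BNE L0: taken
after LDR r2, [r6]: r2=M[108]=6
after OR r7, r7, r2: r7=(-1)|6=-1
after ADD r6, r6, #4: r6=108+4=112
after SUB r3, r3, #1: r3=11-1=10
CMP r3, #6  (cmp 10,6)
BNE L0: taken
after LDR r2, [r6]: r2=M[112]=11
after OR r7, r7, r2: r7=(-1)|11=-1
after ADD r6, r6, #4: r6=112+4=116
after SUB r3, r3, #1: r3=10-1=9
CMP r3, #6  (cmp 9,6)
BNE L0: taken
after LDR r2, [r6]: r2=M[116]=19
after OR r7, r7, r2: r7=(-1)|19=-1
after ADD r6, r6, #4: r6=116+4=120
after SUB r3, r3, #1: r3=9-1=8
CMP r3, #6  (cmp 8,6)
BNE L0: taken
after LDR r2, [r6]: r2=M[120]=20
after OR r7, r7, r2: r7=(-1)|20=-1
after ADD r6, r6, #4: r6=120+4=124
after SUB r3, r3, #1: r3=8-1=7
CMP r3, #6  (cmp 7,6)
BNE L0: taken
after LDR r2, [r6]: r2=M[124]=18
after OR r7, r7, r2: r7=(-1)|18=-1
after ADD r6, r6, #4: r6=124+4=128
after SUB r3, r3, #1: r3=7-1=6
CMP r3, #6  (cmp 6,6)
BNE L0: not taken
After step 46: r7 = -1.

-1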